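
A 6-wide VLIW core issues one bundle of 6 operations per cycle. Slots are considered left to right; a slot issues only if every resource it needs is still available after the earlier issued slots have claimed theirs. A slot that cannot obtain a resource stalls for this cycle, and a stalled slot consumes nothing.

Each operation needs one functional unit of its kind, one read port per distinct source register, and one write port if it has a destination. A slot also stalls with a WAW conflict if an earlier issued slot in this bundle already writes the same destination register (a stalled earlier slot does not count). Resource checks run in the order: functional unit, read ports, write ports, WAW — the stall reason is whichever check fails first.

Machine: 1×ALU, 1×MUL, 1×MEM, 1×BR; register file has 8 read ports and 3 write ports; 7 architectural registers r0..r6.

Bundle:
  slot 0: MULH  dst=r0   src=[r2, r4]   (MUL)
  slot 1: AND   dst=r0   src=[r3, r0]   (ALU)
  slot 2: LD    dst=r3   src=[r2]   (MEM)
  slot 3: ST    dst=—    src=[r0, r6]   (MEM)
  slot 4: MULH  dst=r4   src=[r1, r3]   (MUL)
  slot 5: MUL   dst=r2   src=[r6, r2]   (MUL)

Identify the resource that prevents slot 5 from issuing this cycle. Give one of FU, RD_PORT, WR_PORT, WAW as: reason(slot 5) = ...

reason(slot 5) = FU

slot 0 (MUL): ISSUE — free A1,Mu0,Ld1,B1 rp6 wp2
slot 1 (ALU): stall WAW — free A1,Mu0,Ld1,B1 rp6 wp2
slot 2 (MEM): ISSUE — free A1,Mu0,Ld0,B1 rp5 wp1
slot 3 (MEM): stall FU — free A1,Mu0,Ld0,B1 rp5 wp1
slot 4 (MUL): stall FU — free A1,Mu0,Ld0,B1 rp5 wp1
slot 5 (MUL): stall FU — free A1,Mu0,Ld0,B1 rp5 wp1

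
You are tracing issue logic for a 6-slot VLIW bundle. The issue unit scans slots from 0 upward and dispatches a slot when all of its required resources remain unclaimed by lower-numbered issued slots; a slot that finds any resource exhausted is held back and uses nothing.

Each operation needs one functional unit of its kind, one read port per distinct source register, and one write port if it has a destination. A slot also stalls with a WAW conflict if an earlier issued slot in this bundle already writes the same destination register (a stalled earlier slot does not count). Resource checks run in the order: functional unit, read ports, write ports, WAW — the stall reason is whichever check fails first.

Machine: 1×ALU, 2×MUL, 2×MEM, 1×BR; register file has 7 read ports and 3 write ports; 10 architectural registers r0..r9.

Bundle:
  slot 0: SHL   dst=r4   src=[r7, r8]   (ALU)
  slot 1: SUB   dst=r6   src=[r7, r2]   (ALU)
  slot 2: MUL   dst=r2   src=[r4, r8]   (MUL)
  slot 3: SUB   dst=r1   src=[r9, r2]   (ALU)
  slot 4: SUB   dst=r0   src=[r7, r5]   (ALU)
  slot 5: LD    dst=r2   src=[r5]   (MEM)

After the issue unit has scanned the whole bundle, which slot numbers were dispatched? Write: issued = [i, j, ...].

#0 ALU src=r7,r8 dispatched  <A:0 Mu:2 Ld:2 B:1 rd:5 wr:2>
#1 ALU src=r7,r2 held:FU  <A:0 Mu:2 Ld:2 B:1 rd:5 wr:2>
#2 MUL src=r4,r8 dispatched  <A:0 Mu:1 Ld:2 B:1 rd:3 wr:1>
#3 ALU src=r9,r2 held:FU  <A:0 Mu:1 Ld:2 B:1 rd:3 wr:1>
#4 ALU src=r7,r5 held:FU  <A:0 Mu:1 Ld:2 B:1 rd:3 wr:1>
#5 MEM src=r5 held:WAW  <A:0 Mu:1 Ld:2 B:1 rd:3 wr:1>

issued = [0, 2]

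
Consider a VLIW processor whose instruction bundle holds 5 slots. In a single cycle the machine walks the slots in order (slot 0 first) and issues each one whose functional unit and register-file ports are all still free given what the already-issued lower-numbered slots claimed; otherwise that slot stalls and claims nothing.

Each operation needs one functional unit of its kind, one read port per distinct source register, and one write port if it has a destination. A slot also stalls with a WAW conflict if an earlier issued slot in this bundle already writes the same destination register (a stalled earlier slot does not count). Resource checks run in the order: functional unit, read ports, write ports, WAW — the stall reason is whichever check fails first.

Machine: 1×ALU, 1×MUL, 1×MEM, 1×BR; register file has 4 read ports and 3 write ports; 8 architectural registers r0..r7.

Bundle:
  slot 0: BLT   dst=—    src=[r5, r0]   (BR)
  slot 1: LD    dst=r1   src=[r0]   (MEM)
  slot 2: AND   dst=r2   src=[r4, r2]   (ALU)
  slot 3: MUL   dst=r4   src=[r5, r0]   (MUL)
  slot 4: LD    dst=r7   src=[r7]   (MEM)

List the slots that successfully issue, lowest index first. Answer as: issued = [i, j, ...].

issued = [0, 1]

  0. BR ⇒ go  {1A/1Mu/1Ld/0B | 2r 3w}
  1. MEM→r1 ⇒ go  {1A/1Mu/0Ld/0B | 1r 2w}
  2. ALU→r2 ⇒ no(RD_PORT)  {1A/1Mu/0Ld/0B | 1r 2w}
  3. MUL→r4 ⇒ no(RD_PORT)  {1A/1Mu/0Ld/0B | 1r 2w}
  4. MEM→r7 ⇒ no(FU)  {1A/1Mu/0Ld/0B | 1r 2w}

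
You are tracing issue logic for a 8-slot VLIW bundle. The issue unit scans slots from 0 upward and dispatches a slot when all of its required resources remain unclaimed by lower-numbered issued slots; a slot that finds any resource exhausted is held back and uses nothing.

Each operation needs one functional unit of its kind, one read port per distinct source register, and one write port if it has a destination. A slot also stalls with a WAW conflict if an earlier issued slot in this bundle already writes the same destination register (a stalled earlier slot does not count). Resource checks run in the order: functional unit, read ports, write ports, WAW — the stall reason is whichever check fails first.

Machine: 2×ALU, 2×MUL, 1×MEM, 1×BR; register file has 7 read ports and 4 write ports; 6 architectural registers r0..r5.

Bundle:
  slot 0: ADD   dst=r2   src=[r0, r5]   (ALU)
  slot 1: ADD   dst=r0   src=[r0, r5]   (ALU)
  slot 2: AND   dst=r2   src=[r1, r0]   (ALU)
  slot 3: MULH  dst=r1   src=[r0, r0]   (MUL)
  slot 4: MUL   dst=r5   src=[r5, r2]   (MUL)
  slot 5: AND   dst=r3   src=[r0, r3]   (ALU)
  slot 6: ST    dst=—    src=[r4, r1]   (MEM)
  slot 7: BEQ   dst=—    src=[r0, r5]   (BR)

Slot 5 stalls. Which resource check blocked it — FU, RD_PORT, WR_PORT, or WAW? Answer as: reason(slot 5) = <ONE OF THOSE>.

reason(slot 5) = FU

#0 ALU src=r0,r5 dispatched  <A:1 Mu:2 Ld:1 B:1 rd:5 wr:3>
#1 ALU src=r0,r5 dispatched  <A:0 Mu:2 Ld:1 B:1 rd:3 wr:2>
#2 ALU src=r1,r0 held:FU  <A:0 Mu:2 Ld:1 B:1 rd:3 wr:2>
#3 MUL src=r0,r0 dispatched  <A:0 Mu:1 Ld:1 B:1 rd:2 wr:1>
#4 MUL src=r5,r2 dispatched  <A:0 Mu:0 Ld:1 B:1 rd:0 wr:0>
#5 ALU src=r0,r3 held:FU  <A:0 Mu:0 Ld:1 B:1 rd:0 wr:0>
#6 MEM src=r4,r1 held:RD_PORT  <A:0 Mu:0 Ld:1 B:1 rd:0 wr:0>
#7 BR src=r0,r5 held:RD_PORT  <A:0 Mu:0 Ld:1 B:1 rd:0 wr:0>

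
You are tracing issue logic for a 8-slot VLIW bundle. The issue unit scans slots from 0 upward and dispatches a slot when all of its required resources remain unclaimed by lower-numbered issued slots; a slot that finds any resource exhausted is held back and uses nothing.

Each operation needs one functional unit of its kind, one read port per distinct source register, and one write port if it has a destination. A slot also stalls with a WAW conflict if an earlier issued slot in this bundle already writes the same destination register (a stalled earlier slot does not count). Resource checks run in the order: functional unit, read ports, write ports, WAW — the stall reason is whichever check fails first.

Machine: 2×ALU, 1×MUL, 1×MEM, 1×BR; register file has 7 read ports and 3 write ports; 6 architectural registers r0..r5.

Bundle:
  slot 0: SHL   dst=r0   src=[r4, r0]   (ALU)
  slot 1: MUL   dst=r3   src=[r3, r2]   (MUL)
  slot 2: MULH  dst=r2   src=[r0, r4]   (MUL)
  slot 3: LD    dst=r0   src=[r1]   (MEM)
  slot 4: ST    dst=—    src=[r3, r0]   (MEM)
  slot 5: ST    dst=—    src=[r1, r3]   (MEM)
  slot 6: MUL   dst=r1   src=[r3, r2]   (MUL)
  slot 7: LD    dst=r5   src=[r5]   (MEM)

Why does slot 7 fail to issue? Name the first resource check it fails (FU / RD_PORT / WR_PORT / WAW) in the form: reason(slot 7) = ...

slot 0 (ALU): ISSUE — free A1,Mu1,Ld1,B1 rp5 wp2
slot 1 (MUL): ISSUE — free A1,Mu0,Ld1,B1 rp3 wp1
slot 2 (MUL): stall FU — free A1,Mu0,Ld1,B1 rp3 wp1
slot 3 (MEM): stall WAW — free A1,Mu0,Ld1,B1 rp3 wp1
slot 4 (MEM): ISSUE — free A1,Mu0,Ld0,B1 rp1 wp1
slot 5 (MEM): stall FU — free A1,Mu0,Ld0,B1 rp1 wp1
slot 6 (MUL): stall FU — free A1,Mu0,Ld0,B1 rp1 wp1
slot 7 (MEM): stall FU — free A1,Mu0,Ld0,B1 rp1 wp1

reason(slot 7) = FU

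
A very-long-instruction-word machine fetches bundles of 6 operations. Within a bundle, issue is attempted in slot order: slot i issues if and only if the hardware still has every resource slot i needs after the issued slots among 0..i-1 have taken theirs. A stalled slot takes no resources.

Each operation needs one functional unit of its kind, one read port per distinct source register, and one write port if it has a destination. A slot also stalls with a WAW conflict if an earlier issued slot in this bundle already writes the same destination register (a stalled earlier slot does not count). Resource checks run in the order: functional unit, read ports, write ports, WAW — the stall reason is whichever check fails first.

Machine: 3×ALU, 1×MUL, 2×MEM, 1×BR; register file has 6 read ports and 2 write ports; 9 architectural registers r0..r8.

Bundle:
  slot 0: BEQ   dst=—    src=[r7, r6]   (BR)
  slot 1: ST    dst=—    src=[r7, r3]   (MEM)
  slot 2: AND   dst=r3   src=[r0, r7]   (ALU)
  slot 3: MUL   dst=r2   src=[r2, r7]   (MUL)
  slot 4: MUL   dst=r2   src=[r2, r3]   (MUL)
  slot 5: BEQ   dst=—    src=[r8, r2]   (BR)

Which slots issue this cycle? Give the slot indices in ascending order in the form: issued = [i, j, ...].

#0 BR src=r7,r6 dispatched  <A:3 Mu:1 Ld:2 B:0 rd:4 wr:2>
#1 MEM src=r7,r3 dispatched  <A:3 Mu:1 Ld:1 B:0 rd:2 wr:2>
#2 ALU src=r0,r7 dispatched  <A:2 Mu:1 Ld:1 B:0 rd:0 wr:1>
#3 MUL src=r2,r7 held:RD_PORT  <A:2 Mu:1 Ld:1 B:0 rd:0 wr:1>
#4 MUL src=r2,r3 held:RD_PORT  <A:2 Mu:1 Ld:1 B:0 rd:0 wr:1>
#5 BR src=r8,r2 held:FU  <A:2 Mu:1 Ld:1 B:0 rd:0 wr:1>

issued = [0, 1, 2]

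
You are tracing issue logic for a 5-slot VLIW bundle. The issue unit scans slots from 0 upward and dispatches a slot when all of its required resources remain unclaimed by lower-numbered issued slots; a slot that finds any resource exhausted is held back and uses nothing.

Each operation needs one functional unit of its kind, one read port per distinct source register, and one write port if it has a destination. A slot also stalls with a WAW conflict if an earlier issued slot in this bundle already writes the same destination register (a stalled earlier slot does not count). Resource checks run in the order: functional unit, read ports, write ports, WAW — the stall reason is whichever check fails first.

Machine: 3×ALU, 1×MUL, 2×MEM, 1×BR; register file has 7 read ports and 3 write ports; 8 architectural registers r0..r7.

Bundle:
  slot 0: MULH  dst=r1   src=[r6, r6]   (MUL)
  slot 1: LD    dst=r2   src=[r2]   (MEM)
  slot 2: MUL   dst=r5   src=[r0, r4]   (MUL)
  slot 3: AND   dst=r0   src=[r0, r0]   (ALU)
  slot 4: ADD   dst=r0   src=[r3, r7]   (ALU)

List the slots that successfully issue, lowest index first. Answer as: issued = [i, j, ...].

[0] MUL needs rd=1 wr=1: ok; after: ALU=3 MUL=0 MEM=2 BR=1, R=6, W=2
[1] MEM needs rd=1 wr=1: ok; after: ALU=3 MUL=0 MEM=1 BR=1, R=5, W=1
[2] MUL needs rd=2 wr=1: FU; after: ALU=3 MUL=0 MEM=1 BR=1, R=5, W=1
[3] ALU needs rd=1 wr=1: ok; after: ALU=2 MUL=0 MEM=1 BR=1, R=4, W=0
[4] ALU needs rd=2 wr=1: WR_PORT; after: ALU=2 MUL=0 MEM=1 BR=1, R=4, W=0

issued = [0, 1, 3]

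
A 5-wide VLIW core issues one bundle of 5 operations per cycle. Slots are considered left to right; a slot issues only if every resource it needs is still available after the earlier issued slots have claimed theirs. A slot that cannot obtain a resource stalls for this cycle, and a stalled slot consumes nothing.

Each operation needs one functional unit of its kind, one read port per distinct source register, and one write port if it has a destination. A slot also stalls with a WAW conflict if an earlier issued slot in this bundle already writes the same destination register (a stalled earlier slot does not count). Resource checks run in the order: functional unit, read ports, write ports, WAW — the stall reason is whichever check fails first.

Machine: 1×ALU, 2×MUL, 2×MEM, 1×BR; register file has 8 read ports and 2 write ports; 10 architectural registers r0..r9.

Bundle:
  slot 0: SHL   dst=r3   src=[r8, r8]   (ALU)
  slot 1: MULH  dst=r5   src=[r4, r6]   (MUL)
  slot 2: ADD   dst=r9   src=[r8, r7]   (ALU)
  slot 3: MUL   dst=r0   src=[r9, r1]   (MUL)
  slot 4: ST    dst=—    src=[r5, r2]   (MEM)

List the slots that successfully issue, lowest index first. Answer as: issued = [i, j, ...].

issued = [0, 1, 4]

#0 ALU src=r8,r8 dispatched  <A:0 Mu:2 Ld:2 B:1 rd:7 wr:1>
#1 MUL src=r4,r6 dispatched  <A:0 Mu:1 Ld:2 B:1 rd:5 wr:0>
#2 ALU src=r8,r7 held:FU  <A:0 Mu:1 Ld:2 B:1 rd:5 wr:0>
#3 MUL src=r9,r1 held:WR_PORT  <A:0 Mu:1 Ld:2 B:1 rd:5 wr:0>
#4 MEM src=r5,r2 dispatched  <A:0 Mu:1 Ld:1 B:1 rd:3 wr:0>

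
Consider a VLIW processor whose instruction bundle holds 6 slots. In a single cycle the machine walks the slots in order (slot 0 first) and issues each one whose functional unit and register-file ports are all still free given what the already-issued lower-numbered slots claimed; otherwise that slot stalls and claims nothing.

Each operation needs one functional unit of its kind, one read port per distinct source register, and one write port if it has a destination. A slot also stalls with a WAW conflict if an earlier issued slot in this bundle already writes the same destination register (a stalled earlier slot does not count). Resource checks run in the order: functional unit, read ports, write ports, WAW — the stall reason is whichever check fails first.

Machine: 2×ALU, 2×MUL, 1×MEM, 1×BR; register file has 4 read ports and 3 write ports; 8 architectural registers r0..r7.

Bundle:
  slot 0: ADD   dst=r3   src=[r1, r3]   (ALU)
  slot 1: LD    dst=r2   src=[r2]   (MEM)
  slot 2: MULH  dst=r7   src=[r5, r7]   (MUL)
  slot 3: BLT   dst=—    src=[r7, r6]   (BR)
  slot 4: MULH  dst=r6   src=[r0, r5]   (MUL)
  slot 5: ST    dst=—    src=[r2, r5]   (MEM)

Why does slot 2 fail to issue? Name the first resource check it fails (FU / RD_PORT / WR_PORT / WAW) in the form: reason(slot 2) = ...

  0. ALU→r3 ⇒ go  {1A/2Mu/1Ld/1B | 2r 2w}
  1. MEM→r2 ⇒ go  {1A/2Mu/0Ld/1B | 1r 1w}
  2. MUL→r7 ⇒ no(RD_PORT)  {1A/2Mu/0Ld/1B | 1r 1w}
  3. BR ⇒ no(RD_PORT)  {1A/2Mu/0Ld/1B | 1r 1w}
  4. MUL→r6 ⇒ no(RD_PORT)  {1A/2Mu/0Ld/1B | 1r 1w}
  5. MEM ⇒ no(FU)  {1A/2Mu/0Ld/1B | 1r 1w}

reason(slot 2) = RD_PORT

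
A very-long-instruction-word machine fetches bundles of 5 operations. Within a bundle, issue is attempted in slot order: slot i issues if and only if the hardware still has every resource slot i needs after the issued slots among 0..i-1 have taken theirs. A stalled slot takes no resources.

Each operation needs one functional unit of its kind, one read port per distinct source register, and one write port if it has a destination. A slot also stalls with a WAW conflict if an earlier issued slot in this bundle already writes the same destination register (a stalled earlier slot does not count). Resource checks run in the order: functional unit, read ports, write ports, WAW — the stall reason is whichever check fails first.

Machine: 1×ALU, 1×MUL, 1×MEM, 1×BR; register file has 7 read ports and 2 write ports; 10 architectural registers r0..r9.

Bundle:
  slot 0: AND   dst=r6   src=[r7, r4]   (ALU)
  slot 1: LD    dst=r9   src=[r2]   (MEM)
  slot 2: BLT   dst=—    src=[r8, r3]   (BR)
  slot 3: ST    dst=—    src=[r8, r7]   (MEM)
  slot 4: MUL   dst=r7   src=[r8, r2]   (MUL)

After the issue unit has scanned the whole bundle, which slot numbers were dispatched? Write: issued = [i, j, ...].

issued = [0, 1, 2]

  0. ALU→r6 ⇒ go  {0A/1Mu/1Ld/1B | 5r 1w}
  1. MEM→r9 ⇒ go  {0A/1Mu/0Ld/1B | 4r 0w}
  2. BR ⇒ go  {0A/1Mu/0Ld/0B | 2r 0w}
  3. MEM ⇒ no(FU)  {0A/1Mu/0Ld/0B | 2r 0w}
  4. MUL→r7 ⇒ no(WR_PORT)  {0A/1Mu/0Ld/0B | 2r 0w}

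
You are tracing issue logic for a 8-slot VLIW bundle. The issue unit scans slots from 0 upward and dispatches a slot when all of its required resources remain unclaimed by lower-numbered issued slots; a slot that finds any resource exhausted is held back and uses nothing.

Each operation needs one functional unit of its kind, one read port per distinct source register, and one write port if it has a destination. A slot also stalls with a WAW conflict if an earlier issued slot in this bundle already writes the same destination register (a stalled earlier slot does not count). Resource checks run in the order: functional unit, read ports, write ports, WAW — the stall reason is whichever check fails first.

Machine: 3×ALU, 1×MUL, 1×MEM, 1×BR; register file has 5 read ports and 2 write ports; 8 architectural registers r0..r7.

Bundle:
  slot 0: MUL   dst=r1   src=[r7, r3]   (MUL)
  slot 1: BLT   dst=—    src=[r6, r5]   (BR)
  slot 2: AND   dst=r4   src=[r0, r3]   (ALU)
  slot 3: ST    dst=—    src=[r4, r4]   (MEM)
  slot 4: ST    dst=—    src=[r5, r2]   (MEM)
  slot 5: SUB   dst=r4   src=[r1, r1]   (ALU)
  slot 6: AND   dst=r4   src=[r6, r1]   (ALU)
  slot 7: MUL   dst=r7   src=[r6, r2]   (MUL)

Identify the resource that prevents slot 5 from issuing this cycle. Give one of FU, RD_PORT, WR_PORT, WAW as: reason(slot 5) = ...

  0. MUL→r1 ⇒ go  {3A/0Mu/1Ld/1B | 3r 1w}
  1. BR ⇒ go  {3A/0Mu/1Ld/0B | 1r 1w}
  2. ALU→r4 ⇒ no(RD_PORT)  {3A/0Mu/1Ld/0B | 1r 1w}
  3. MEM ⇒ go  {3A/0Mu/0Ld/0B | 0r 1w}
  4. MEM ⇒ no(FU)  {3A/0Mu/0Ld/0B | 0r 1w}
  5. ALU→r4 ⇒ no(RD_PORT)  {3A/0Mu/0Ld/0B | 0r 1w}
  6. ALU→r4 ⇒ no(RD_PORT)  {3A/0Mu/0Ld/0B | 0r 1w}
  7. MUL→r7 ⇒ no(FU)  {3A/0Mu/0Ld/0B | 0r 1w}

reason(slot 5) = RD_PORT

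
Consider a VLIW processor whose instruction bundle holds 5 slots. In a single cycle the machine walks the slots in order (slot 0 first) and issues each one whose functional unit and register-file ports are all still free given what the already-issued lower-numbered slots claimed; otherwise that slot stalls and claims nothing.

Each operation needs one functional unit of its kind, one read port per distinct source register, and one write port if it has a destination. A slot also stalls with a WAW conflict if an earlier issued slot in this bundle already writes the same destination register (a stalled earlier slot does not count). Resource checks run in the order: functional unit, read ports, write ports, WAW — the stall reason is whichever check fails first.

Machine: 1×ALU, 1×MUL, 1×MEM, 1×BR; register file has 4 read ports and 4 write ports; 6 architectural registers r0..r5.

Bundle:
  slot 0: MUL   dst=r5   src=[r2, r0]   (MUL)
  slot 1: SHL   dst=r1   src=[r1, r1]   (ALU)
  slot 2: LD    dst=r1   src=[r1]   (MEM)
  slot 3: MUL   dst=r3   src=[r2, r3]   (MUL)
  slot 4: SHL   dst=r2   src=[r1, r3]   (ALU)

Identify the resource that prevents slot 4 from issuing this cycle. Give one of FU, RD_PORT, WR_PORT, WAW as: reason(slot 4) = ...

slot 0 (MUL): ISSUE — free A1,Mu0,Ld1,B1 rp2 wp3
slot 1 (ALU): ISSUE — free A0,Mu0,Ld1,B1 rp1 wp2
slot 2 (MEM): stall WAW — free A0,Mu0,Ld1,B1 rp1 wp2
slot 3 (MUL): stall FU — free A0,Mu0,Ld1,B1 rp1 wp2
slot 4 (ALU): stall FU — free A0,Mu0,Ld1,B1 rp1 wp2

reason(slot 4) = FU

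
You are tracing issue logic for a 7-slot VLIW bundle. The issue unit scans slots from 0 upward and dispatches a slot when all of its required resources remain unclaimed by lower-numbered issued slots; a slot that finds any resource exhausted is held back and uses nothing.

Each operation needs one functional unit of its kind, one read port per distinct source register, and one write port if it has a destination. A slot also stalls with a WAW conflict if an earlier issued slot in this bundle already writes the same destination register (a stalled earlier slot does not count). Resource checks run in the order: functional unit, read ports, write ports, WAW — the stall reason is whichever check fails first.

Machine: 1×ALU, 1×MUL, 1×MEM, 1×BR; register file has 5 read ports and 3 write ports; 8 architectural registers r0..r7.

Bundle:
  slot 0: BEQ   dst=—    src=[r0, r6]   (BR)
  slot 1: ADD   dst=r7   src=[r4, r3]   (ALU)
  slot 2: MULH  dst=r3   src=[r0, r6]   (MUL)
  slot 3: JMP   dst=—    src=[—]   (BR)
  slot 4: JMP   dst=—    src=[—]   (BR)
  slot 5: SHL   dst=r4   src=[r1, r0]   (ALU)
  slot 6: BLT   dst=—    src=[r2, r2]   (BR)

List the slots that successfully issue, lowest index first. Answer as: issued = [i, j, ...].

issued = [0, 1]

[0] BR needs rd=2 wr=0: ok; after: ALU=1 MUL=1 MEM=1 BR=0, R=3, W=3
[1] ALU needs rd=2 wr=1: ok; after: ALU=0 MUL=1 MEM=1 BR=0, R=1, W=2
[2] MUL needs rd=2 wr=1: RD_PORT; after: ALU=0 MUL=1 MEM=1 BR=0, R=1, W=2
[3] BR needs rd=0 wr=0: FU; after: ALU=0 MUL=1 MEM=1 BR=0, R=1, W=2
[4] BR needs rd=0 wr=0: FU; after: ALU=0 MUL=1 MEM=1 BR=0, R=1, W=2
[5] ALU needs rd=2 wr=1: FU; after: ALU=0 MUL=1 MEM=1 BR=0, R=1, W=2
[6] BR needs rd=1 wr=0: FU; after: ALU=0 MUL=1 MEM=1 BR=0, R=1, W=2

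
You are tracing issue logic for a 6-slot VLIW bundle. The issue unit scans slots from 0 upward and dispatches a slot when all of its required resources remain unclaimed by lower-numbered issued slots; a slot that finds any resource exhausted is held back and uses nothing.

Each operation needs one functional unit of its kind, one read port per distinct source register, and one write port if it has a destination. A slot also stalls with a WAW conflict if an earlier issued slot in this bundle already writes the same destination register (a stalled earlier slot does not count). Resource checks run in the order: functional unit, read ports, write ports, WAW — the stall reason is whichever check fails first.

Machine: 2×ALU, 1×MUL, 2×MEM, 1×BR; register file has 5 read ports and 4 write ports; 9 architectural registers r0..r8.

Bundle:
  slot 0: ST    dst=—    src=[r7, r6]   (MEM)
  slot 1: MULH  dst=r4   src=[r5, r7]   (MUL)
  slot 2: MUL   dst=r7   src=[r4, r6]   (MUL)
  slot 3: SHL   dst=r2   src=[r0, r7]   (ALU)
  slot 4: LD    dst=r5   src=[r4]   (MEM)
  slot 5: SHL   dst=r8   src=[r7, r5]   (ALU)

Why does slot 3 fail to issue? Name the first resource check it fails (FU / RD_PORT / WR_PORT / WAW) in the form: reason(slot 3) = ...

[0] MEM needs rd=2 wr=0: ok; after: ALU=2 MUL=1 MEM=1 BR=1, R=3, W=4
[1] MUL needs rd=2 wr=1: ok; after: ALU=2 MUL=0 MEM=1 BR=1, R=1, W=3
[2] MUL needs rd=2 wr=1: FU; after: ALU=2 MUL=0 MEM=1 BR=1, R=1, W=3
[3] ALU needs rd=2 wr=1: RD_PORT; after: ALU=2 MUL=0 MEM=1 BR=1, R=1, W=3
[4] MEM needs rd=1 wr=1: ok; after: ALU=2 MUL=0 MEM=0 BR=1, R=0, W=2
[5] ALU needs rd=2 wr=1: RD_PORT; after: ALU=2 MUL=0 MEM=0 BR=1, R=0, W=2

reason(slot 3) = RD_PORT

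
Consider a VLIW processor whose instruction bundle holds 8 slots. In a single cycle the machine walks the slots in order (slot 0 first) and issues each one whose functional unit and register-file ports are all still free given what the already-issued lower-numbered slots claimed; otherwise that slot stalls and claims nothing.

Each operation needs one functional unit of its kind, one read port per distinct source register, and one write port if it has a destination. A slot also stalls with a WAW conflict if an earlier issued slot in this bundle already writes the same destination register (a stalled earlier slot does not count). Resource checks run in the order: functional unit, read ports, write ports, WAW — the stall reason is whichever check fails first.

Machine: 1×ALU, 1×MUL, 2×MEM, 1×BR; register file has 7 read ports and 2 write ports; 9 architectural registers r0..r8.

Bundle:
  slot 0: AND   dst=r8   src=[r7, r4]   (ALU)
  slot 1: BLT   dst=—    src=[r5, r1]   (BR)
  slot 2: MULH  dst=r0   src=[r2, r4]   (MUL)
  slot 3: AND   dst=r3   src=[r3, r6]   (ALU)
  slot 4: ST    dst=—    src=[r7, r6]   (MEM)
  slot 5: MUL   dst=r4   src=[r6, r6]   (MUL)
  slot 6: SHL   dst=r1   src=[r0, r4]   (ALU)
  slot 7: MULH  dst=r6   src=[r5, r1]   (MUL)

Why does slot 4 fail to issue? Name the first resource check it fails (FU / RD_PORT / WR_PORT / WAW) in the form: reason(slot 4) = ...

slot 0 (ALU): ISSUE — free A0,Mu1,Ld2,B1 rp5 wp1
slot 1 (BR): ISSUE — free A0,Mu1,Ld2,B0 rp3 wp1
slot 2 (MUL): ISSUE — free A0,Mu0,Ld2,B0 rp1 wp0
slot 3 (ALU): stall FU — free A0,Mu0,Ld2,B0 rp1 wp0
slot 4 (MEM): stall RD_PORT — free A0,Mu0,Ld2,B0 rp1 wp0
slot 5 (MUL): stall FU — free A0,Mu0,Ld2,B0 rp1 wp0
slot 6 (ALU): stall FU — free A0,Mu0,Ld2,B0 rp1 wp0
slot 7 (MUL): stall FU — free A0,Mu0,Ld2,B0 rp1 wp0

reason(slot 4) = RD_PORT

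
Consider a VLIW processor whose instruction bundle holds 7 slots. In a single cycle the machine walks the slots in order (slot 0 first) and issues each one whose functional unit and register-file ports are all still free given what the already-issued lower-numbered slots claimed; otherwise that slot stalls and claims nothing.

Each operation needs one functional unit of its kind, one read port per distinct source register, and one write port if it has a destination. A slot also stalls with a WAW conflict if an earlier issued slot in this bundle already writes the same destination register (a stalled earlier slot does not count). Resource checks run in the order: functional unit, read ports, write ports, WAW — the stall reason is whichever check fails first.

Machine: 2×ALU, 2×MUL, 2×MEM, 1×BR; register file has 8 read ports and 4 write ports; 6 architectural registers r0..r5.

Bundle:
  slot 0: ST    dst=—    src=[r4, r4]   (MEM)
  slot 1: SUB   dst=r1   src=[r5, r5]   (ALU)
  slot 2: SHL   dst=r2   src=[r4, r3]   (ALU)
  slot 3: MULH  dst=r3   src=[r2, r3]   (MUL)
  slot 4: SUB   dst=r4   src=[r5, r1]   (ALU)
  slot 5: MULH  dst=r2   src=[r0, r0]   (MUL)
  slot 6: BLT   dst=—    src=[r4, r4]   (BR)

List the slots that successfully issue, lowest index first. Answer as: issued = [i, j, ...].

  0. MEM ⇒ go  {2A/2Mu/1Ld/1B | 7r 4w}
  1. ALU→r1 ⇒ go  {1A/2Mu/1Ld/1B | 6r 3w}
  2. ALU→r2 ⇒ go  {0A/2Mu/1Ld/1B | 4r 2w}
  3. MUL→r3 ⇒ go  {0A/1Mu/1Ld/1B | 2r 1w}
  4. ALU→r4 ⇒ no(FU)  {0A/1Mu/1Ld/1B | 2r 1w}
  5. MUL→r2 ⇒ no(WAW)  {0A/1Mu/1Ld/1B | 2r 1w}
  6. BR ⇒ go  {0A/1Mu/1Ld/0B | 1r 1w}

issued = [0, 1, 2, 3, 6]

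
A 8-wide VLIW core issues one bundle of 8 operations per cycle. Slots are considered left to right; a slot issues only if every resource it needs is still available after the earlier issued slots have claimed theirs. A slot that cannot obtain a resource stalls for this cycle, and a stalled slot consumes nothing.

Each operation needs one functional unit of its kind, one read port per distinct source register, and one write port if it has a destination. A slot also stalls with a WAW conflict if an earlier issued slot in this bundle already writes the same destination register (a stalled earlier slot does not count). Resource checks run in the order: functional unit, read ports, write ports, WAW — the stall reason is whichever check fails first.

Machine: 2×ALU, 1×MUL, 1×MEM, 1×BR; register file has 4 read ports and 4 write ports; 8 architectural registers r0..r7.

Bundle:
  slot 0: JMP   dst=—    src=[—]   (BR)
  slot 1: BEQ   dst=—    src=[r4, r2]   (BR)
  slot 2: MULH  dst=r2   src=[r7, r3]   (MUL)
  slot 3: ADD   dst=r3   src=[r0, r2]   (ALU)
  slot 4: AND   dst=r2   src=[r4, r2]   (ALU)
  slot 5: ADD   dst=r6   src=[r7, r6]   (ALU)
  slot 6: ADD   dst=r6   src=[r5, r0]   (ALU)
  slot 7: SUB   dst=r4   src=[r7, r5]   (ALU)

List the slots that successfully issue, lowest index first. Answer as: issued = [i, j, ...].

issued = [0, 2, 3]

#0 BR src=- dispatched  <A:2 Mu:1 Ld:1 B:0 rd:4 wr:4>
#1 BR src=r4,r2 held:FU  <A:2 Mu:1 Ld:1 B:0 rd:4 wr:4>
#2 MUL src=r7,r3 dispatched  <A:2 Mu:0 Ld:1 B:0 rd:2 wr:3>
#3 ALU src=r0,r2 dispatched  <A:1 Mu:0 Ld:1 B:0 rd:0 wr:2>
#4 ALU src=r4,r2 held:RD_PORT  <A:1 Mu:0 Ld:1 B:0 rd:0 wr:2>
#5 ALU src=r7,r6 held:RD_PORT  <A:1 Mu:0 Ld:1 B:0 rd:0 wr:2>
#6 ALU src=r5,r0 held:RD_PORT  <A:1 Mu:0 Ld:1 B:0 rd:0 wr:2>
#7 ALU src=r7,r5 held:RD_PORT  <A:1 Mu:0 Ld:1 B:0 rd:0 wr:2>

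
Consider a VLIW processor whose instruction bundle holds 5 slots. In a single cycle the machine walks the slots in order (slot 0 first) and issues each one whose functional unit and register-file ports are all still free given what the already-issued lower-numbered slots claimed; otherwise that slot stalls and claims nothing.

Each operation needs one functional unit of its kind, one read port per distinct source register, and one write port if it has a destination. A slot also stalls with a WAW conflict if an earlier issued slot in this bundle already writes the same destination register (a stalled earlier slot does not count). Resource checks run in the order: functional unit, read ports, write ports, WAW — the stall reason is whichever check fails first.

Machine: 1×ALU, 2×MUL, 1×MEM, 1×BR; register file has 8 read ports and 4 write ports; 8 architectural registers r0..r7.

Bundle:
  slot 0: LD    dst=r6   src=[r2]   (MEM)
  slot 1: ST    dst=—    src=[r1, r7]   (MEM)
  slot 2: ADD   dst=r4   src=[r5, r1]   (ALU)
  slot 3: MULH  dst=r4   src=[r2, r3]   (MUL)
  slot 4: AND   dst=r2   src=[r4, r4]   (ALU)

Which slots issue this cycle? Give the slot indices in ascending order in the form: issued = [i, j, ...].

(0) want 1×MEM +1rd +1wr — yes → AL1|MU2|ME0|BR1|rd7|wr3
(1) want 1×MEM +2rd +0wr — FU → AL1|MU2|ME0|BR1|rd7|wr3
(2) want 1×ALU +2rd +1wr — yes → AL0|MU2|ME0|BR1|rd5|wr2
(3) want 1×MUL +2rd +1wr — WAW → AL0|MU2|ME0|BR1|rd5|wr2
(4) want 1×ALU +1rd +1wr — FU → AL0|MU2|ME0|BR1|rd5|wr2

issued = [0, 2]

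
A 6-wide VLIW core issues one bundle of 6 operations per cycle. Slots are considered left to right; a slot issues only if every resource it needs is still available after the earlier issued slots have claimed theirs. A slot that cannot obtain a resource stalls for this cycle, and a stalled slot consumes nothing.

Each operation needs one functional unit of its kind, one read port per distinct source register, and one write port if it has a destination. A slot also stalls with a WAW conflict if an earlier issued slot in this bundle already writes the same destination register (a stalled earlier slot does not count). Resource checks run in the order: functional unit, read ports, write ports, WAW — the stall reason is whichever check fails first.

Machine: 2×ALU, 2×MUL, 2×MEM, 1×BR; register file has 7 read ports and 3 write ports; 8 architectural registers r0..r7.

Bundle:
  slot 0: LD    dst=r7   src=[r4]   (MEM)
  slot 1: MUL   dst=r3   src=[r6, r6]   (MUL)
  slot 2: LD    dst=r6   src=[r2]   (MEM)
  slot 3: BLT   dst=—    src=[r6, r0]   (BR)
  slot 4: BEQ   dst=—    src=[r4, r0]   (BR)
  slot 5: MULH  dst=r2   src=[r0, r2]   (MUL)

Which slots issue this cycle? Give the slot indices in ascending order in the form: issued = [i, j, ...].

#0 MEM src=r4 dispatched  <A:2 Mu:2 Ld:1 B:1 rd:6 wr:2>
#1 MUL src=r6,r6 dispatched  <A:2 Mu:1 Ld:1 B:1 rd:5 wr:1>
#2 MEM src=r2 dispatched  <A:2 Mu:1 Ld:0 B:1 rd:4 wr:0>
#3 BR src=r6,r0 dispatched  <A:2 Mu:1 Ld:0 B:0 rd:2 wr:0>
#4 BR src=r4,r0 held:FU  <A:2 Mu:1 Ld:0 B:0 rd:2 wr:0>
#5 MUL src=r0,r2 held:WR_PORT  <A:2 Mu:1 Ld:0 B:0 rd:2 wr:0>

issued = [0, 1, 2, 3]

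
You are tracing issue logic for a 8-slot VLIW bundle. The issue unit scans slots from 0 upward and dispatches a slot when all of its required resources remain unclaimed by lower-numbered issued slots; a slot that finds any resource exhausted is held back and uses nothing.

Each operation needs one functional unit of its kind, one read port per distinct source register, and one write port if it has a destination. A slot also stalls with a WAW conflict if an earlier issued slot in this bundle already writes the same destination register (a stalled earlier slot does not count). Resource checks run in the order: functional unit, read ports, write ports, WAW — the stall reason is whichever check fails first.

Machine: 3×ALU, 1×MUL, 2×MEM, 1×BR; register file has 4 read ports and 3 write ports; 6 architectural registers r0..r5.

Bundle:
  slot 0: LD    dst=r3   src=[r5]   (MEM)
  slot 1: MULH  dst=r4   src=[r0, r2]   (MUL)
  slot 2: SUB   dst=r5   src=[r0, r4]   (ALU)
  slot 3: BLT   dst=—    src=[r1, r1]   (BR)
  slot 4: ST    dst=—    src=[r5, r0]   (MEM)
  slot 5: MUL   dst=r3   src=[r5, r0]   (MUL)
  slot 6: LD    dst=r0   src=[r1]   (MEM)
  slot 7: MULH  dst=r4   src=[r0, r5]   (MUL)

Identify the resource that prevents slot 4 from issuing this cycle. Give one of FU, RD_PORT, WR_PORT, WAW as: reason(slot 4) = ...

reason(slot 4) = RD_PORT

[0] MEM needs rd=1 wr=1: ok; after: ALU=3 MUL=1 MEM=1 BR=1, R=3, W=2
[1] MUL needs rd=2 wr=1: ok; after: ALU=3 MUL=0 MEM=1 BR=1, R=1, W=1
[2] ALU needs rd=2 wr=1: RD_PORT; after: ALU=3 MUL=0 MEM=1 BR=1, R=1, W=1
[3] BR needs rd=1 wr=0: ok; after: ALU=3 MUL=0 MEM=1 BR=0, R=0, W=1
[4] MEM needs rd=2 wr=0: RD_PORT; after: ALU=3 MUL=0 MEM=1 BR=0, R=0, W=1
[5] MUL needs rd=2 wr=1: FU; after: ALU=3 MUL=0 MEM=1 BR=0, R=0, W=1
[6] MEM needs rd=1 wr=1: RD_PORT; after: ALU=3 MUL=0 MEM=1 BR=0, R=0, W=1
[7] MUL needs rd=2 wr=1: FU; after: ALU=3 MUL=0 MEM=1 BR=0, R=0, W=1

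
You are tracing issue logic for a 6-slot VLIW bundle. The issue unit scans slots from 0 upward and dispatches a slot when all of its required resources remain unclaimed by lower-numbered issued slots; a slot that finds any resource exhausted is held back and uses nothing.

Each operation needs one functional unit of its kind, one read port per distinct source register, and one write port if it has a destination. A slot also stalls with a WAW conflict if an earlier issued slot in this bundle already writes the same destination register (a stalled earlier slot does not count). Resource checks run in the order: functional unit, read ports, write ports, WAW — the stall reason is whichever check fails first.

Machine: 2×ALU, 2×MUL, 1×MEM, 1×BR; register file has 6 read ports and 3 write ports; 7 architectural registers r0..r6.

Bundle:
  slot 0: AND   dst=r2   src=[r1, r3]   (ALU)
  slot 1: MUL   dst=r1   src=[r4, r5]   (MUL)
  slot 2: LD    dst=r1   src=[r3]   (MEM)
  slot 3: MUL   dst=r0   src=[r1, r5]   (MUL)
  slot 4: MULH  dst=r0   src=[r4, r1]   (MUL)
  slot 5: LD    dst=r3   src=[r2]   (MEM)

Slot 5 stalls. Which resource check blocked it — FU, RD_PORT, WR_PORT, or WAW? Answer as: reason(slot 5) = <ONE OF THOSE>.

(0) want 1×ALU +2rd +1wr — yes → AL1|MU2|ME1|BR1|rd4|wr2
(1) want 1×MUL +2rd +1wr — yes → AL1|MU1|ME1|BR1|rd2|wr1
(2) want 1×MEM +1rd +1wr — WAW → AL1|MU1|ME1|BR1|rd2|wr1
(3) want 1×MUL +2rd +1wr — yes → AL1|MU0|ME1|BR1|rd0|wr0
(4) want 1×MUL +2rd +1wr — FU → AL1|MU0|ME1|BR1|rd0|wr0
(5) want 1×MEM +1rd +1wr — RD_PORT → AL1|MU0|ME1|BR1|rd0|wr0

reason(slot 5) = RD_PORT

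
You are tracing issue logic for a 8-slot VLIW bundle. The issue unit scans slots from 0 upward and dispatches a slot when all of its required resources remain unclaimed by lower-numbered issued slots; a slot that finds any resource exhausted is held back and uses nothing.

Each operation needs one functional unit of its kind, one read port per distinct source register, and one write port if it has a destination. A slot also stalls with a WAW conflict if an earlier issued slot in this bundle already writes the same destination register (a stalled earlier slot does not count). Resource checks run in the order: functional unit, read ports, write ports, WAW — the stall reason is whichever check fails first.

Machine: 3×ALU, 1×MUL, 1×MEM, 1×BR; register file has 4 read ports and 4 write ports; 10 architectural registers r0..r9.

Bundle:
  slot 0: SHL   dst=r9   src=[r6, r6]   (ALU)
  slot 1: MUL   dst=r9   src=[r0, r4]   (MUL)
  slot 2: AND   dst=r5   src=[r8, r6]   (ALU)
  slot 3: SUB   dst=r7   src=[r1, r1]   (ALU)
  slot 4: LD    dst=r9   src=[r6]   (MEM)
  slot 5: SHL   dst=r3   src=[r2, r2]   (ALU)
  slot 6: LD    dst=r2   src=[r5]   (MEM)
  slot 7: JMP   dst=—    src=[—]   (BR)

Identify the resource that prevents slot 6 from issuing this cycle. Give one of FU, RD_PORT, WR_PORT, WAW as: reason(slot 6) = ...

(0) want 1×ALU +1rd +1wr — yes → AL2|MU1|ME1|BR1|rd3|wr3
(1) want 1×MUL +2rd +1wr — WAW → AL2|MU1|ME1|BR1|rd3|wr3
(2) want 1×ALU +2rd +1wr — yes → AL1|MU1|ME1|BR1|rd1|wr2
(3) want 1×ALU +1rd +1wr — yes → AL0|MU1|ME1|BR1|rd0|wr1
(4) want 1×MEM +1rd +1wr — RD_PORT → AL0|MU1|ME1|BR1|rd0|wr1
(5) want 1×ALU +1rd +1wr — FU → AL0|MU1|ME1|BR1|rd0|wr1
(6) want 1×MEM +1rd +1wr — RD_PORT → AL0|MU1|ME1|BR1|rd0|wr1
(7) want 1×BR +0rd +0wr — yes → AL0|MU1|ME1|BR0|rd0|wr1

reason(slot 6) = RD_PORT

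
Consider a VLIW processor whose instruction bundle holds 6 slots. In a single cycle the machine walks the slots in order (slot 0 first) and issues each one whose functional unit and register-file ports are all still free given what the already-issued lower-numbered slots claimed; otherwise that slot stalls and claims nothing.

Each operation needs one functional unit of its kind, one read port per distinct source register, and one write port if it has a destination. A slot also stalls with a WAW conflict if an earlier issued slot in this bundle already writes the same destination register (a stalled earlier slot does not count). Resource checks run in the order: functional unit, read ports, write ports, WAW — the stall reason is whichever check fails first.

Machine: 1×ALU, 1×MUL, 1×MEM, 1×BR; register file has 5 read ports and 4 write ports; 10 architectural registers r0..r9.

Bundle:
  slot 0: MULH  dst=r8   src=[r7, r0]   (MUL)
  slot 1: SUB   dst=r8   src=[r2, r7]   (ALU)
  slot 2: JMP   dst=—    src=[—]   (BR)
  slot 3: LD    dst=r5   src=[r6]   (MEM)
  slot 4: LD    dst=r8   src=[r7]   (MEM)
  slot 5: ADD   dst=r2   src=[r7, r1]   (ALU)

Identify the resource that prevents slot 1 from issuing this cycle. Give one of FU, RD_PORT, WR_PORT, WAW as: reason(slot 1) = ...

reason(slot 1) = WAW

(0) want 1×MUL +2rd +1wr — yes → AL1|MU0|ME1|BR1|rd3|wr3
(1) want 1×ALU +2rd +1wr — WAW → AL1|MU0|ME1|BR1|rd3|wr3
(2) want 1×BR +0rd +0wr — yes → AL1|MU0|ME1|BR0|rd3|wr3
(3) want 1×MEM +1rd +1wr — yes → AL1|MU0|ME0|BR0|rd2|wr2
(4) want 1×MEM +1rd +1wr — FU → AL1|MU0|ME0|BR0|rd2|wr2
(5) want 1×ALU +2rd +1wr — yes → AL0|MU0|ME0|BR0|rd0|wr1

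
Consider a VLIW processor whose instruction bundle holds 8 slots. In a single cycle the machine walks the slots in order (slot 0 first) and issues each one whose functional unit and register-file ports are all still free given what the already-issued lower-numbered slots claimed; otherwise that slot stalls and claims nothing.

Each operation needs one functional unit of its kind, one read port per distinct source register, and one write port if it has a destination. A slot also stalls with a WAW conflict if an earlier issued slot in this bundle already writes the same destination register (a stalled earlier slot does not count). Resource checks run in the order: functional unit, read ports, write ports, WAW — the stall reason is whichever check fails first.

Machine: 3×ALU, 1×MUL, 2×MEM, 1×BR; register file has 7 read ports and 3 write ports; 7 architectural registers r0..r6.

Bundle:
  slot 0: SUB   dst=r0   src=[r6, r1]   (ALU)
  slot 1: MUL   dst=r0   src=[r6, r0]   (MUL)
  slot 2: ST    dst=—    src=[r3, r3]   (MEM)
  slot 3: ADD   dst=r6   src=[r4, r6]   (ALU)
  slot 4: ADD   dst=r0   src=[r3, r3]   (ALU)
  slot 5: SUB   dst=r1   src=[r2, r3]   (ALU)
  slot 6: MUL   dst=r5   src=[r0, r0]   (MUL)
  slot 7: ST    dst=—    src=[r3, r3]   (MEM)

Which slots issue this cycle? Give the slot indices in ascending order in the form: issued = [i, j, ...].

slot 0 (ALU): ISSUE — free A2,Mu1,Ld2,B1 rp5 wp2
slot 1 (MUL): stall WAW — free A2,Mu1,Ld2,B1 rp5 wp2
slot 2 (MEM): ISSUE — free A2,Mu1,Ld1,B1 rp4 wp2
slot 3 (ALU): ISSUE — free A1,Mu1,Ld1,B1 rp2 wp1
slot 4 (ALU): stall WAW — free A1,Mu1,Ld1,B1 rp2 wp1
slot 5 (ALU): ISSUE — free A0,Mu1,Ld1,B1 rp0 wp0
slot 6 (MUL): stall RD_PORT — free A0,Mu1,Ld1,B1 rp0 wp0
slot 7 (MEM): stall RD_PORT — free A0,Mu1,Ld1,B1 rp0 wp0

issued = [0, 2, 3, 5]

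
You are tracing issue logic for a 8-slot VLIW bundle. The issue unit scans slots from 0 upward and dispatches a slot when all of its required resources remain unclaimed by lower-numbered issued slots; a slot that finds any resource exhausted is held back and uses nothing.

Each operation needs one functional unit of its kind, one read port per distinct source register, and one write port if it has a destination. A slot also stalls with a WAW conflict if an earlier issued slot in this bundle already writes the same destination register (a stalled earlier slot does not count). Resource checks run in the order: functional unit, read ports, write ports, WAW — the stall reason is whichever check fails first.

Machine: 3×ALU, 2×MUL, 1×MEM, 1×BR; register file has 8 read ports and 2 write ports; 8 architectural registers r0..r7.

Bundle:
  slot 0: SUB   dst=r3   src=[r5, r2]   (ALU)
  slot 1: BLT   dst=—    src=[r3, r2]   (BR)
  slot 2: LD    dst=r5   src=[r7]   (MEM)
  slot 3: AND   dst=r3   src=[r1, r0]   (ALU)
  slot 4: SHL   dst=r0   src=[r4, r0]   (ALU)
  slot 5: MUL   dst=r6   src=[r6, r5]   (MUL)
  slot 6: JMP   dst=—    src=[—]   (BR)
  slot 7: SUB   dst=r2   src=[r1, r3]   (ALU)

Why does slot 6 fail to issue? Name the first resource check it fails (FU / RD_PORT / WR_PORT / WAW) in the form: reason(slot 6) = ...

reason(slot 6) = FU

slot 0 (ALU): ISSUE — free A2,Mu2,Ld1,B1 rp6 wp1
slot 1 (BR): ISSUE — free A2,Mu2,Ld1,B0 rp4 wp1
slot 2 (MEM): ISSUE — free A2,Mu2,Ld0,B0 rp3 wp0
slot 3 (ALU): stall WR_PORT — free A2,Mu2,Ld0,B0 rp3 wp0
slot 4 (ALU): stall WR_PORT — free A2,Mu2,Ld0,B0 rp3 wp0
slot 5 (MUL): stall WR_PORT — free A2,Mu2,Ld0,B0 rp3 wp0
slot 6 (BR): stall FU — free A2,Mu2,Ld0,B0 rp3 wp0
slot 7 (ALU): stall WR_PORT — free A2,Mu2,Ld0,B0 rp3 wp0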